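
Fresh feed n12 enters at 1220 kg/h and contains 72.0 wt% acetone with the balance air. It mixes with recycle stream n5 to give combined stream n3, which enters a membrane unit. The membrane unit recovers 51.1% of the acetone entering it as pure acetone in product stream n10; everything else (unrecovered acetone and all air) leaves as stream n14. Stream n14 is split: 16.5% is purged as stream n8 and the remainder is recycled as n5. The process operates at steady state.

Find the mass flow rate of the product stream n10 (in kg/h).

acetone in n3: m_A = 1220×0.720 + (1−0.165)·(1−0.511)·m_A, so m_A = 878.4/0.5917 = 1484.6 kg/h.
Product n10 = 0.511×1484.6 = 758.62 kg/h.

758.6 kg/h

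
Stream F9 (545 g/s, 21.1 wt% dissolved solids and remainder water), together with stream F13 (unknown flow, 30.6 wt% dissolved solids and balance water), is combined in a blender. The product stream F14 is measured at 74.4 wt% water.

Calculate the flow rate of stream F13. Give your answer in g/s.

Let F13 be the unknown flow. Total out = 545 + F13.
water balance: 430 + 0.694·F13 = 0.744·(545 + F13)
(0.694 − 0.744)·F13 = 0.744×545 − 430 = -24.525
F13 = -24.525 / -0.050 = 490.5 g/s

490.5 g/s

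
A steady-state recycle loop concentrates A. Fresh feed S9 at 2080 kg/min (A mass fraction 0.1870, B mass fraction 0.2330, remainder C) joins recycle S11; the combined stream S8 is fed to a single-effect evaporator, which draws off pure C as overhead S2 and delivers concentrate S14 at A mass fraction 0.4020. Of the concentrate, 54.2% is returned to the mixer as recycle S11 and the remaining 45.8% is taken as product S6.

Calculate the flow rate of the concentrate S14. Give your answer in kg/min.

Overall A balance (none leaves overhead): A in fresh feed = A in product, i.e. 2080×0.187 = (1−0.542)·S14·0.402.
S14 = 388.96/(0.402×0.458) = 2112.6 kg/min.

2113 kg/min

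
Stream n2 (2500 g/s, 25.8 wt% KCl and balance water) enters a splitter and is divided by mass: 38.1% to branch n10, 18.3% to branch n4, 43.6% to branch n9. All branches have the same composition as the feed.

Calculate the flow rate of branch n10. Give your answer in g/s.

Branch n10 flow = 0.381×2500 = 952.5 g/s.

952.5 g/s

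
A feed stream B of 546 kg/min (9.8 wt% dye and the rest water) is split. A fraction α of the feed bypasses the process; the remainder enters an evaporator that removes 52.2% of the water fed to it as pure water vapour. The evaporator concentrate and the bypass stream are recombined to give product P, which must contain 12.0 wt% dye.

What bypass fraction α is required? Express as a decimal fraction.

0.611

All 546×0.098 = 53.508 kg/min of dye reaches P, so P = 53.508/0.120 = 445.9 kg/min and vapour = 100.1 kg/min.
The evaporator receives (1−α)·546 of feed at 0.902 water and removes 0.522 of that water:
0.522×0.902×(1−α)×546 = 100.1
(1−α) = 100.1/257.08 = 0.3894;  α = 0.6106.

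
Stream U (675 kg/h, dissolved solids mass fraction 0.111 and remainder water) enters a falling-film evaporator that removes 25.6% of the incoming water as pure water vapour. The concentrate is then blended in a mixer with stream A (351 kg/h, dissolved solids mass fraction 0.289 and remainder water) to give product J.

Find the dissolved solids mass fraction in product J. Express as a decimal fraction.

Vapour removed = 0.256×0.889×675 = 153.62 kg/h; concentrate = 521.38 kg/h.
dissolved solids reaching the mixer = 74.925 (from concentrate) + 351×0.289 = 176.36 kg/h.
Product flow = 521.38 + 351 = 872.38 kg/h; dissolved solids fraction = 0.202.

0.202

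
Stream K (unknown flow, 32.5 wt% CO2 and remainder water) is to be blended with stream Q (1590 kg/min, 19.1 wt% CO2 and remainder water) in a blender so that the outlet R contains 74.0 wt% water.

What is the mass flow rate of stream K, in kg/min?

1688 kg/min

Let K be the unknown flow. Total out = 1590 + K.
water balance: 1286.3 + 0.675·K = 0.740·(1590 + K)
(0.675 − 0.740)·K = 0.740×1590 − 1286.3 = -109.71
K = -109.71 / -0.065 = 1687.8 kg/min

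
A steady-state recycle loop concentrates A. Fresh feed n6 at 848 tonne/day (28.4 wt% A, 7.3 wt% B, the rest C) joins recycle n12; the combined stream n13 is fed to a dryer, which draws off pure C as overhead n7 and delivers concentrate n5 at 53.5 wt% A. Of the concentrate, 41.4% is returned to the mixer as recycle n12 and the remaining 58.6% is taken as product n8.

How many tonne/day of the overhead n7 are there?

Overall A balance (none leaves overhead): A in fresh feed = A in product, i.e. 848×0.284 = (1−0.414)·n5·0.535.
n5 = 240.83/(0.535×0.586) = 768.18 tonne/day.
Recycle n12 = 0.414×768.18 = 318.03 tonne/day.
Combined feed n13 = 848 + 318.03 = 1166 tonne/day.
Overhead n7 = n13 − n5 = 1166 − 768.18 = 397.85 tonne/day.

397.8 tonne/day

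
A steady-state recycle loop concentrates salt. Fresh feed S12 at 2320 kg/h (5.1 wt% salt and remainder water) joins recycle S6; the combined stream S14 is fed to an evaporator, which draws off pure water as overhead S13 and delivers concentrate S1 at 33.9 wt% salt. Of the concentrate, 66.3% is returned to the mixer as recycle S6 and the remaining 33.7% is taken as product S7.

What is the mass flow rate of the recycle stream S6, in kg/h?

Overall salt balance (none leaves overhead): salt in fresh feed = salt in product, i.e. 2320×0.051 = (1−0.663)·S1·0.339.
S1 = 118.32/(0.339×0.337) = 1035.7 kg/h.
Recycle S6 = 0.663×1035.7 = 686.66 kg/h.

686.7 kg/h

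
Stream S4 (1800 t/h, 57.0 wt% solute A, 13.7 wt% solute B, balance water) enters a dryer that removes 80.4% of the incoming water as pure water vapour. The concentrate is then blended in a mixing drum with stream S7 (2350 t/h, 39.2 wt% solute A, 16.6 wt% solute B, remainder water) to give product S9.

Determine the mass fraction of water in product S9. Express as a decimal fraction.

Vapour removed = 0.804×0.293×1800 = 424.03 t/h; concentrate = 1376 t/h.
water reaching the mixer = 103.37 (from concentrate) + 2350×0.442 = 1142.1 t/h.
Product flow = 1376 + 2350 = 3726 t/h; water fraction = 0.3065.

0.3065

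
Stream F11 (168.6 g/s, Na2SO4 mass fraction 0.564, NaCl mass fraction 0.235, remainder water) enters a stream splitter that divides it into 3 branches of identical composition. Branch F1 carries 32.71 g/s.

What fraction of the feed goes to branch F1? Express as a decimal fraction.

0.194

Fraction to F1 = 32.71/168.6 = 0.1940.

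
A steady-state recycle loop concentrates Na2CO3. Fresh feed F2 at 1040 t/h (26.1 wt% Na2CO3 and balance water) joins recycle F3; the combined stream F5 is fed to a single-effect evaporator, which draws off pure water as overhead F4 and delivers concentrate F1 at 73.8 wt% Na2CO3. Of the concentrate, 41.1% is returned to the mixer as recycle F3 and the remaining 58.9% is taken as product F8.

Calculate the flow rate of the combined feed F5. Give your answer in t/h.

1297 t/h

Overall Na2CO3 balance (none leaves overhead): Na2CO3 in fresh feed = Na2CO3 in product, i.e. 1040×0.261 = (1−0.411)·F1·0.738.
F1 = 271.44/(0.738×0.589) = 624.46 t/h.
Recycle F3 = 0.411×624.46 = 256.65 t/h.
Combined feed F5 = 1040 + 256.65 = 1296.7 t/h.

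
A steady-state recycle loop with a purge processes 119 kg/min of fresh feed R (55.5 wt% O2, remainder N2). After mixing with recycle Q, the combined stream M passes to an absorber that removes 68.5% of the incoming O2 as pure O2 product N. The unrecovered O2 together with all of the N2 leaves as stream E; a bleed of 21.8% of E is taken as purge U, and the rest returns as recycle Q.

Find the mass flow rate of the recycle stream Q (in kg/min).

211.5 kg/min

N2 enters only via R and leaves only via the purge: 119×0.445 = 0.218×(N2 in E), and the absorber passes all N2, so N2 in M = N2 in E = 242.91 kg/min.
O2 in M: m_A = 119×0.555 + (1−0.218)·(1−0.685)·m_A, so m_A = 66.045/0.7537 = 87.631 kg/min.
E = (1−0.685)×87.631 + 242.91 = 270.52 kg/min.
Recycle Q = (1−0.218)×270.52 = 211.54 kg/min.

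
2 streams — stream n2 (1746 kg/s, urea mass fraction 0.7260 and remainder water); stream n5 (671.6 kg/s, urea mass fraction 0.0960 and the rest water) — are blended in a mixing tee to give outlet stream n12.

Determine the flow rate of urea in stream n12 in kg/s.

urea out = urea in = 1746×0.726 + 671.6×0.096 = 1332.1 kg/s.

1332 kg/s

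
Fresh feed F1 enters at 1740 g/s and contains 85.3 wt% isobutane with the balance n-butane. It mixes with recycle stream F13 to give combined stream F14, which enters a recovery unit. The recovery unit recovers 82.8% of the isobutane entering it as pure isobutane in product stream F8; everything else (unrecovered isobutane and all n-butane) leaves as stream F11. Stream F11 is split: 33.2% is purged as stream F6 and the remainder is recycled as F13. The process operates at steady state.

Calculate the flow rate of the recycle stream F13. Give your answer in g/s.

707.3 g/s

n-butane enters only via F1 and leaves only via the purge: 1740×0.147 = 0.332×(n-butane in F11), and the recovery unit passes all n-butane, so n-butane in F14 = n-butane in F11 = 770.42 g/s.
isobutane in F14: m_A = 1740×0.853 + (1−0.332)·(1−0.828)·m_A, so m_A = 1484.2/0.8851 = 1676.9 g/s.
F11 = (1−0.828)×1676.9 + 770.42 = 1058.8 g/s.
Recycle F13 = (1−0.332)×1058.8 = 707.31 g/s.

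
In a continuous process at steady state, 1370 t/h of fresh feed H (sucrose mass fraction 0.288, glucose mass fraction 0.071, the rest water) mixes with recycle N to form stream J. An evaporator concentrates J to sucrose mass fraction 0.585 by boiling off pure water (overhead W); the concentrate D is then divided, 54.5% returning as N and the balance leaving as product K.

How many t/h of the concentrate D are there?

Overall sucrose balance (none leaves overhead): sucrose in fresh feed = sucrose in product, i.e. 1370×0.288 = (1−0.545)·D·0.585.
D = 394.56/(0.585×0.455) = 1482.3 t/h.

1482 t/h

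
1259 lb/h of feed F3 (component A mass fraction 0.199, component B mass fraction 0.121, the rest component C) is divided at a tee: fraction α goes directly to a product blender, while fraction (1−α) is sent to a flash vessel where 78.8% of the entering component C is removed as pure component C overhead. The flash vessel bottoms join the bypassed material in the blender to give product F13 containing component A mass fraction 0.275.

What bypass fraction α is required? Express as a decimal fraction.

All 1259×0.199 = 250.54 lb/h of component A reaches F13, so F13 = 250.54/0.275 = 911.06 lb/h and vapour = 347.94 lb/h.
The evaporator receives (1−α)·1259 of feed at 0.680 component C and removes 0.788 of that component C:
0.788×0.680×(1−α)×1259 = 347.94
(1−α) = 347.94/674.62 = 0.5158;  α = 0.4842.

0.484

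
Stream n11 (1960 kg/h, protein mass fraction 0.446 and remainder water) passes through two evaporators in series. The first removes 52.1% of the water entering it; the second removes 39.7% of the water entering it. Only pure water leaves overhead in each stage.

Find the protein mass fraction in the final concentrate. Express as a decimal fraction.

water in feed = 1960×0.554 = 1085.8 kg/h.
After stage 1: water left = (1−0.521)×1085.8 = 520.12; stream total = 1394.3 kg/h.
After stage 2: water left = (1−0.397)×520.12 = 313.63; final concentrate = 1187.8 kg/h.
protein fraction = 874.16/1187.8 = 0.736.

0.736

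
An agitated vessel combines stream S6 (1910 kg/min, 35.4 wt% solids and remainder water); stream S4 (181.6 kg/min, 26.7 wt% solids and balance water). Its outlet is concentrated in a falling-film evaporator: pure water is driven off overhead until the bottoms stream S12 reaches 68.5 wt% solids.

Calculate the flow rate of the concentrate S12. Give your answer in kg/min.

solids entering = 1910×0.354 + 181.6×0.267 = 724.63 kg/min.
All solids reports to S12, so S12 = 724.63/0.685 = 1057.8 kg/min.

1058 kg/min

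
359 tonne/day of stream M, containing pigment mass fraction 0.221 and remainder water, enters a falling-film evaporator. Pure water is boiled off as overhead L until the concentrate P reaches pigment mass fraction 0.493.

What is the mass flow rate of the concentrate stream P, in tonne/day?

pigment is conserved: 359×0.221 = 79.339 tonne/day all reports to the concentrate.
Concentrate = 79.339/(target fraction) = 160.93 tonne/day.

160.9 tonne/day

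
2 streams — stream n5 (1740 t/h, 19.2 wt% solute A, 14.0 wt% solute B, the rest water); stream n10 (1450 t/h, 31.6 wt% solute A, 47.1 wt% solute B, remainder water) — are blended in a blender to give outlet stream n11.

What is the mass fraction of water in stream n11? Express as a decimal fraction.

Total flow out = 1740 + 1450 = 3190 t/h.
water in = 1740×0.668 + 1450×0.213 = 1471.2 t/h.
water mass fraction in n11 = 1471.2/3190 = 0.461.

0.461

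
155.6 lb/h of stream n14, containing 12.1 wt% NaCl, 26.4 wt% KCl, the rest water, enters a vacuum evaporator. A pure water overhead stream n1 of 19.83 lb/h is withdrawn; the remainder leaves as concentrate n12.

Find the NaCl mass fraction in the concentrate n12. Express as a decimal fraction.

NaCl is not removed: 155.6×0.121 = 18.828 lb/h of NaCl enters n12.
Concentrate = 155.6 − 19.83 = 135.77 lb/h.
Mass fraction = 18.828/135.77 = 0.139.

0.139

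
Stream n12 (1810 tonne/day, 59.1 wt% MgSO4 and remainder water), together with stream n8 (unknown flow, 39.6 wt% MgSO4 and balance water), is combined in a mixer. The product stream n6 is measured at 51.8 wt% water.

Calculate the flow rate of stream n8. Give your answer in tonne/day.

Let n8 be the unknown flow. Total out = 1810 + n8.
water balance: 740.29 + 0.604·n8 = 0.518·(1810 + n8)
(0.604 − 0.518)·n8 = 0.518×1810 − 740.29 = 197.29
n8 = 197.29 / 0.086 = 2294.1 tonne/day

2294 tonne/day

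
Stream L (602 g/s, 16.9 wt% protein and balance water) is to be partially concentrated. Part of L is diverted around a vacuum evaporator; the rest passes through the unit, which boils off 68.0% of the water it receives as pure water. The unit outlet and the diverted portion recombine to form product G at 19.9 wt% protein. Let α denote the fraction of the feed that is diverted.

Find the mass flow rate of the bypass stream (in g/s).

All 602×0.169 = 101.74 g/s of protein reaches G, so G = 101.74/0.199 = 511.25 g/s and vapour = 90.754 g/s.
The evaporator receives (1−α)·602 of feed at 0.831 water and removes 0.680 of that water:
0.680×0.831×(1−α)×602 = 90.754
(1−α) = 90.754/340.18 = 0.2668;  α = 0.7332.
Bypass flow = 0.7332×602 = 441.4 g/s.

441.4 g/s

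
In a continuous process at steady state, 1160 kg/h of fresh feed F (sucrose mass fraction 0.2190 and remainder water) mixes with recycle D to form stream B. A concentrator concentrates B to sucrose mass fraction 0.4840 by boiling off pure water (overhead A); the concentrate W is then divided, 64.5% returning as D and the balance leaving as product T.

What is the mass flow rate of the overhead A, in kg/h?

Overall sucrose balance (none leaves overhead): sucrose in fresh feed = sucrose in product, i.e. 1160×0.219 = (1−0.645)·W·0.484.
W = 254.04/(0.484×0.355) = 1478.5 kg/h.
Recycle D = 0.645×1478.5 = 953.65 kg/h.
Combined feed B = 1160 + 953.65 = 2113.6 kg/h.
Overhead A = B − W = 2113.6 − 1478.5 = 635.12 kg/h.

635.1 kg/h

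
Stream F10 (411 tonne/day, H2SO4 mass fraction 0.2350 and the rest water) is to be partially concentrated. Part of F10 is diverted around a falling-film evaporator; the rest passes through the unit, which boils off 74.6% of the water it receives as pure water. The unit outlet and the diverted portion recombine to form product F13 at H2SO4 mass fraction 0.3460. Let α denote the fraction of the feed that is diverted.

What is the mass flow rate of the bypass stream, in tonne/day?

180 tonne/day

All 411×0.235 = 96.585 tonne/day of H2SO4 reaches F13, so F13 = 96.585/0.346 = 279.15 tonne/day and vapour = 131.85 tonne/day.
The evaporator receives (1−α)·411 of feed at 0.765 water and removes 0.746 of that water:
0.746×0.765×(1−α)×411 = 131.85
(1−α) = 131.85/234.55 = 0.5621;  α = 0.4379.
Bypass flow = 0.4379×411 = 179.96 tonne/day.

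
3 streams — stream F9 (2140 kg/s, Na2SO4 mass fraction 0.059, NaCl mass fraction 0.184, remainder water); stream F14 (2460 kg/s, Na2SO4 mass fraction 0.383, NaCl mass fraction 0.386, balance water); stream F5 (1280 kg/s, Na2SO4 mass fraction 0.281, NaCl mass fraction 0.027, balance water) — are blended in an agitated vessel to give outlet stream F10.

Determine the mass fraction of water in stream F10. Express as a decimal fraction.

0.523

Total flow out = 2140 + 2460 + 1280 = 5880 kg/s.
water in = 2140×0.757 + 2460×0.231 + 1280×0.692 = 3074 kg/s.
water mass fraction in F10 = 3074/5880 = 0.523.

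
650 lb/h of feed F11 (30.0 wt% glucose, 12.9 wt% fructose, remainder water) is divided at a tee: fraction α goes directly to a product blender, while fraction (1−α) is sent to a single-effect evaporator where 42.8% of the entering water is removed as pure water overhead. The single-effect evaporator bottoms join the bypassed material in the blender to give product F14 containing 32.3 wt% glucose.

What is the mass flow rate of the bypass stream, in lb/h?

All 650×0.300 = 195 lb/h of glucose reaches F14, so F14 = 195/0.323 = 603.72 lb/h and vapour = 46.285 lb/h.
The evaporator receives (1−α)·650 of feed at 0.571 water and removes 0.428 of that water:
0.428×0.571×(1−α)×650 = 46.285
(1−α) = 46.285/158.85 = 0.2914;  α = 0.7086.
Bypass flow = 0.7086×650 = 460.61 lb/h.

460.6 lb/h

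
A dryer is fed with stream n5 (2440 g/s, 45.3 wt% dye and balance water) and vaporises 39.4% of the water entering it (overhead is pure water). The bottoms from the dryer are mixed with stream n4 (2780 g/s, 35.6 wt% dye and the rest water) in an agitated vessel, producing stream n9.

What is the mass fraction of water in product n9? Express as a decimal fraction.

0.554

Vapour removed = 0.394×0.547×2440 = 525.86 g/s; concentrate = 1914.1 g/s.
water reaching the mixer = 808.82 (from concentrate) + 2780×0.644 = 2599.1 g/s.
Product flow = 1914.1 + 2780 = 4694.1 g/s; water fraction = 0.554.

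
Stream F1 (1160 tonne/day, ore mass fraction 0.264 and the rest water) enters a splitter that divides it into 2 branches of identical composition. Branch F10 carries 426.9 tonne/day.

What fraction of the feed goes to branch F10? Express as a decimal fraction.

0.368

Fraction to F10 = 426.9/1160 = 0.3680.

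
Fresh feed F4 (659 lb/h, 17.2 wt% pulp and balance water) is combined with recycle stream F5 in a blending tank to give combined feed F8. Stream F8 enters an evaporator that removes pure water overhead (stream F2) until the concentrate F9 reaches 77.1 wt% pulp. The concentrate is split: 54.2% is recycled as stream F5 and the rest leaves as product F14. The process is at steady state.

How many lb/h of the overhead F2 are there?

Overall pulp balance (none leaves overhead): pulp in fresh feed = pulp in product, i.e. 659×0.172 = (1−0.542)·F9·0.771.
F9 = 113.35/(0.771×0.458) = 320.99 lb/h.
Recycle F5 = 0.542×320.99 = 173.98 lb/h.
Combined feed F8 = 659 + 173.98 = 832.98 lb/h.
Overhead F2 = F8 − F9 = 832.98 − 320.99 = 511.99 lb/h.

512 lb/h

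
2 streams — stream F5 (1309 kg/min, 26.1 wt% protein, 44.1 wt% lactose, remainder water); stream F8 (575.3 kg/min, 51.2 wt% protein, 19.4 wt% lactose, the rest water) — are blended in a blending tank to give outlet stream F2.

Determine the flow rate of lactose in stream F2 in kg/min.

lactose out = lactose in = 1309×0.441 + 575.3×0.194 = 688.88 kg/min.

688.9 kg/min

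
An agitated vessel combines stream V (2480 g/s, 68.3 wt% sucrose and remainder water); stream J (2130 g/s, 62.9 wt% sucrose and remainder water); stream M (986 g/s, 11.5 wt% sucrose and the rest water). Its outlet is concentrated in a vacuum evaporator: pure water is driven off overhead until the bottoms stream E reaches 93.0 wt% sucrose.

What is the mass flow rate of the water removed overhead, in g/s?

sucrose entering = 2480×0.683 + 2130×0.629 + 986×0.115 = 3147 g/s.
All sucrose reports to E, so E = 3147/0.930 = 3383.9 g/s.
Total feed = 5596 g/s; overhead = 5596 − 3383.9 = 2212.1 g/s.

2212 g/s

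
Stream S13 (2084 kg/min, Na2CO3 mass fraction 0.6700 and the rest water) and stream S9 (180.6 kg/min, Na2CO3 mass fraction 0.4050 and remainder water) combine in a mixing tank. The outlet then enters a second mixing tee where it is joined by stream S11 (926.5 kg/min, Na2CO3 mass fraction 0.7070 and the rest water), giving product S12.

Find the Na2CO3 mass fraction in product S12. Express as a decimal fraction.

0.6657

Overall, product flow = 3191.1 kg/min.
Na2CO3 in = 2084×0.670 + 180.6×0.405 + 926.5×0.707 = 2124.5 kg/min.
Na2CO3 fraction in S12 = 0.6657.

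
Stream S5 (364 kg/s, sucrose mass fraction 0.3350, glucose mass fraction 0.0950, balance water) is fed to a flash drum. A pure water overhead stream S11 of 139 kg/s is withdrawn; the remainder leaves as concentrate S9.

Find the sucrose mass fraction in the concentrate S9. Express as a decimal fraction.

0.5420

sucrose is not removed: 364×0.335 = 121.94 kg/s of sucrose enters S9.
Concentrate = 364 − 139 = 225 kg/s.
Mass fraction = 121.94/225 = 0.5420.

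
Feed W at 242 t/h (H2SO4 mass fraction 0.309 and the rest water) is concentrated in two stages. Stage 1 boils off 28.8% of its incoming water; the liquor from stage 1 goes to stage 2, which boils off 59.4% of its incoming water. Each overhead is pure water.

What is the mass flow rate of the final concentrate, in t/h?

123.1 t/h

water in feed = 242×0.691 = 167.22 t/h.
After stage 1: water left = (1−0.288)×167.22 = 119.06; stream total = 193.84 t/h.
After stage 2: water left = (1−0.594)×119.06 = 48.339; final concentrate = 123.12 t/h.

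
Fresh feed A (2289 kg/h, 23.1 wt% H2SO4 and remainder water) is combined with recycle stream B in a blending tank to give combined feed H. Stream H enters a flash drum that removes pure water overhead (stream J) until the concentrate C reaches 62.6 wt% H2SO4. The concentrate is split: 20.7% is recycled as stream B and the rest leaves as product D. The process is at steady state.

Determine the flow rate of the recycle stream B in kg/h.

220.5 kg/h

Overall H2SO4 balance (none leaves overhead): H2SO4 in fresh feed = H2SO4 in product, i.e. 2289×0.231 = (1−0.207)·C·0.626.
C = 528.76/(0.626×0.793) = 1065.1 kg/h.
Recycle B = 0.207×1065.1 = 220.49 kg/h.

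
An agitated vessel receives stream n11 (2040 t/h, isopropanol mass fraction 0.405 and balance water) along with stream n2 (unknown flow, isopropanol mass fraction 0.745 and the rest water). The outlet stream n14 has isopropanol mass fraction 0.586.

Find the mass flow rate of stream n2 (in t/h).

Let n2 be the unknown flow. Total out = 2040 + n2.
isopropanol balance: 826.2 + 0.745·n2 = 0.586·(2040 + n2)
(0.745 − 0.586)·n2 = 0.586×2040 − 826.2 = 369.24
n2 = 369.24 / 0.159 = 2322.3 t/h

2322 t/h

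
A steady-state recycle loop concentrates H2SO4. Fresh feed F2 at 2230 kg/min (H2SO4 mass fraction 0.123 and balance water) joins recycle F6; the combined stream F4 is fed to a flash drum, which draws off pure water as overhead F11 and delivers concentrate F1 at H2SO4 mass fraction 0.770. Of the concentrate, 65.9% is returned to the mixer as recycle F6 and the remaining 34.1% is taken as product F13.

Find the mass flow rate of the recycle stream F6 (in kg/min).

Overall H2SO4 balance (none leaves overhead): H2SO4 in fresh feed = H2SO4 in product, i.e. 2230×0.123 = (1−0.659)·F1·0.770.
F1 = 274.29/(0.770×0.341) = 1044.6 kg/min.
Recycle F6 = 0.659×1044.6 = 688.41 kg/min.

688.4 kg/min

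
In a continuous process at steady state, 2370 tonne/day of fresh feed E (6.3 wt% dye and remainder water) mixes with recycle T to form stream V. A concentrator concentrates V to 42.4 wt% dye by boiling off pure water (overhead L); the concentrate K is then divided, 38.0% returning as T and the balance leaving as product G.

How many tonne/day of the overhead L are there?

2018 tonne/day

Overall dye balance (none leaves overhead): dye in fresh feed = dye in product, i.e. 2370×0.063 = (1−0.380)·K·0.424.
K = 149.31/(0.424×0.620) = 567.98 tonne/day.
Recycle T = 0.380×567.98 = 215.83 tonne/day.
Combined feed V = 2370 + 215.83 = 2585.8 tonne/day.
Overhead L = V − K = 2585.8 − 567.98 = 2017.9 tonne/day.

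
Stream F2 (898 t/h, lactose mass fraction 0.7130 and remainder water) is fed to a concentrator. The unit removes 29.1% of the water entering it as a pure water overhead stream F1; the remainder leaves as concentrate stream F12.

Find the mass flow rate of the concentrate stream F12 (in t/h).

water entering = 898×0.287 = 257.73 t/h; overhead removed = 0.291×257.73 = 74.998 t/h.
Concentrate = 898 − 74.998 = 823 t/h.

823 t/h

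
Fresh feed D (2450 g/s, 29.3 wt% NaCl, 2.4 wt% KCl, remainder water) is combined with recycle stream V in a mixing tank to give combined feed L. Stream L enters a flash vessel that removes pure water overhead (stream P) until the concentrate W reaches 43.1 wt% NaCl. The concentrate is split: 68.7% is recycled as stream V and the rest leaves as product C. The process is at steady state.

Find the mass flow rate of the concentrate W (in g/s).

Overall NaCl balance (none leaves overhead): NaCl in fresh feed = NaCl in product, i.e. 2450×0.293 = (1−0.687)·W·0.431.
W = 717.85/(0.431×0.313) = 5321.2 g/s.

5321 g/s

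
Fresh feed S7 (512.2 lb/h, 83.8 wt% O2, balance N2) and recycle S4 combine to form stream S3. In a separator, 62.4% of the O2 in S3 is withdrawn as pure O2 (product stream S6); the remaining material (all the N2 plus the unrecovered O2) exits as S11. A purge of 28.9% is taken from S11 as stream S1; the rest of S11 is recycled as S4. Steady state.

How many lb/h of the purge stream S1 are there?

146.6 lb/h

N2 enters only via S7 and leaves only via the purge: 512.2×0.162 = 0.289×(N2 in S11), and the separator passes all N2, so N2 in S3 = N2 in S11 = 287.12 lb/h.
O2 in S3: m_A = 512.2×0.838 + (1−0.289)·(1−0.624)·m_A, so m_A = 429.22/0.7327 = 585.84 lb/h.
S11 = (1−0.624)×585.84 + 287.12 = 507.39 lb/h.
Purge S1 = 0.289×507.39 = 146.64 lb/h.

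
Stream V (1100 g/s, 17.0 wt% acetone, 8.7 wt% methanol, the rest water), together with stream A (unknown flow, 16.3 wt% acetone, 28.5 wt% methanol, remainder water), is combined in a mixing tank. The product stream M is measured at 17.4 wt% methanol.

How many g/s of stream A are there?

Let A be the unknown flow. Total out = 1100 + A.
methanol balance: 95.7 + 0.285·A = 0.174·(1100 + A)
(0.285 − 0.174)·A = 0.174×1100 − 95.7 = 95.7
A = 95.7 / 0.111 = 862.16 g/s

862.2 g/s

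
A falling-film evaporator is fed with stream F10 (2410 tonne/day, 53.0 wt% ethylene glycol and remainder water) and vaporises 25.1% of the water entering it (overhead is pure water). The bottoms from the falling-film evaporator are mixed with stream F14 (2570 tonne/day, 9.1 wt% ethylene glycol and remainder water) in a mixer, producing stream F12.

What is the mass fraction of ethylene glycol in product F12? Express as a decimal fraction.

0.322

Vapour removed = 0.251×0.470×2410 = 284.31 tonne/day; concentrate = 2125.7 tonne/day.
ethylene glycol reaching the mixer = 1277.3 (from concentrate) + 2570×0.091 = 1511.2 tonne/day.
Product flow = 2125.7 + 2570 = 4695.7 tonne/day; ethylene glycol fraction = 0.322.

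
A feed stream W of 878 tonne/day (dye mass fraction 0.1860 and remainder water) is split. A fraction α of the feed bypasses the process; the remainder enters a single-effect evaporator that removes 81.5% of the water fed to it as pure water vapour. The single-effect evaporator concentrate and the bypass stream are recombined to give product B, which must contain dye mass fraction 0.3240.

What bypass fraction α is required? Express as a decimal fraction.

All 878×0.186 = 163.31 tonne/day of dye reaches B, so B = 163.31/0.324 = 504.04 tonne/day and vapour = 373.96 tonne/day.
The evaporator receives (1−α)·878 of feed at 0.814 water and removes 0.815 of that water:
0.815×0.814×(1−α)×878 = 373.96
(1−α) = 373.96/582.47 = 0.6420;  α = 0.3580.

0.358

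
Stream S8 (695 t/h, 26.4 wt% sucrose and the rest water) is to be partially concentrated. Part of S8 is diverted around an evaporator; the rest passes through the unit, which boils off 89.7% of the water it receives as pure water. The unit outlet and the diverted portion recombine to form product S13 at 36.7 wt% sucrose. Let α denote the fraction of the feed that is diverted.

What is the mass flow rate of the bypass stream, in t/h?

All 695×0.264 = 183.48 t/h of sucrose reaches S13, so S13 = 183.48/0.367 = 499.95 t/h and vapour = 195.05 t/h.
The evaporator receives (1−α)·695 of feed at 0.736 water and removes 0.897 of that water:
0.897×0.736×(1−α)×695 = 195.05
(1−α) = 195.05/458.83 = 0.4251;  α = 0.5749.
Bypass flow = 0.5749×695 = 399.55 t/h.

399.5 t/h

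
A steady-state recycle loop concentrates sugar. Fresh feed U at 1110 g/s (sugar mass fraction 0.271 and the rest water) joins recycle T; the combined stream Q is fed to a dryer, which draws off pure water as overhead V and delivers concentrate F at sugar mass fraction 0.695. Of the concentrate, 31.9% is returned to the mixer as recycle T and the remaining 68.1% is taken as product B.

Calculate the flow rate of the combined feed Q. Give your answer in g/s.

Overall sugar balance (none leaves overhead): sugar in fresh feed = sugar in product, i.e. 1110×0.271 = (1−0.319)·F·0.695.
F = 300.81/(0.695×0.681) = 635.57 g/s.
Recycle T = 0.319×635.57 = 202.75 g/s.
Combined feed Q = 1110 + 202.75 = 1312.7 g/s.

1313 g/s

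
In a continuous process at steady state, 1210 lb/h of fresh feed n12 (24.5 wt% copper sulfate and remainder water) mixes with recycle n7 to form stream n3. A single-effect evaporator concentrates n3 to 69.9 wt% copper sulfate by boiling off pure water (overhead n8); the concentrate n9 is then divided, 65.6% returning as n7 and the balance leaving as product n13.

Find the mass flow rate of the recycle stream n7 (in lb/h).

808.8 lb/h

Overall copper sulfate balance (none leaves overhead): copper sulfate in fresh feed = copper sulfate in product, i.e. 1210×0.245 = (1−0.656)·n9·0.699.
n9 = 296.45/(0.699×0.344) = 1232.9 lb/h.
Recycle n7 = 0.656×1232.9 = 808.76 lb/h.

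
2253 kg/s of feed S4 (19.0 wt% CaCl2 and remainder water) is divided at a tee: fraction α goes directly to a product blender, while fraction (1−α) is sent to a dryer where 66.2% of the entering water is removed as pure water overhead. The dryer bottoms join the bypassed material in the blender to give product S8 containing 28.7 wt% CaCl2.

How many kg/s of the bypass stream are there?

All 2253×0.190 = 428.07 kg/s of CaCl2 reaches S8, so S8 = 428.07/0.287 = 1491.5 kg/s and vapour = 761.47 kg/s.
The evaporator receives (1−α)·2253 of feed at 0.810 water and removes 0.662 of that water:
0.662×0.810×(1−α)×2253 = 761.47
(1−α) = 761.47/1208.1 = 0.6303;  α = 0.3697.
Bypass flow = 0.3697×2253 = 832.94 kg/s.

832.9 kg/s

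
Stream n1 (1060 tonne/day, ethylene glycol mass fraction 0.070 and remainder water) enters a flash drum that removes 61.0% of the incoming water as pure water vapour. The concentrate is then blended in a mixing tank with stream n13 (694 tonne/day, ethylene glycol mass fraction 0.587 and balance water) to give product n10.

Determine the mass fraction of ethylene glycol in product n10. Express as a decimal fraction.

0.418

Vapour removed = 0.610×0.930×1060 = 601.34 tonne/day; concentrate = 458.66 tonne/day.
ethylene glycol reaching the mixer = 74.2 (from concentrate) + 694×0.587 = 481.58 tonne/day.
Product flow = 458.66 + 694 = 1152.7 tonne/day; ethylene glycol fraction = 0.418.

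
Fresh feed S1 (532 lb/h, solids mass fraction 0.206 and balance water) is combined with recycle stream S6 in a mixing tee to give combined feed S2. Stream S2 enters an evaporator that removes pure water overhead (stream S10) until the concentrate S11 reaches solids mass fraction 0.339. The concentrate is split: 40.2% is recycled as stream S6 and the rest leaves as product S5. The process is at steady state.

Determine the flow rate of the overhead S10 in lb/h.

208.7 lb/h

Overall solids balance (none leaves overhead): solids in fresh feed = solids in product, i.e. 532×0.206 = (1−0.402)·S11·0.339.
S11 = 109.59/(0.339×0.598) = 540.6 lb/h.
Recycle S6 = 0.402×540.6 = 217.32 lb/h.
Combined feed S2 = 532 + 217.32 = 749.32 lb/h.
Overhead S10 = S2 − S11 = 749.32 − 540.6 = 208.72 lb/h.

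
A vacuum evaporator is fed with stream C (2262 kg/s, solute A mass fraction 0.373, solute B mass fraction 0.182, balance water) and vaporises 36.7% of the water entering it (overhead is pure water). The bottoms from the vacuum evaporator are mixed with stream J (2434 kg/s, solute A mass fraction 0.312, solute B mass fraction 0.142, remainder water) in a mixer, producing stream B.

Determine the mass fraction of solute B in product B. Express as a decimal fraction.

0.175

Vapour removed = 0.367×0.445×2262 = 369.42 kg/s; concentrate = 1892.6 kg/s.
solute B reaching the mixer = 411.68 (from concentrate) + 2434×0.142 = 757.31 kg/s.
Product flow = 1892.6 + 2434 = 4326.6 kg/s; solute B fraction = 0.175.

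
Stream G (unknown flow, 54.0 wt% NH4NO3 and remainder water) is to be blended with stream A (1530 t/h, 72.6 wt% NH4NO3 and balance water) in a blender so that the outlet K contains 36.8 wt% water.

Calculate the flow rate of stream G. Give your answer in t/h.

1563 t/h

Let G be the unknown flow. Total out = 1530 + G.
water balance: 419.22 + 0.460·G = 0.368·(1530 + G)
(0.460 − 0.368)·G = 0.368×1530 − 419.22 = 143.82
G = 143.82 / 0.092 = 1563.3 t/h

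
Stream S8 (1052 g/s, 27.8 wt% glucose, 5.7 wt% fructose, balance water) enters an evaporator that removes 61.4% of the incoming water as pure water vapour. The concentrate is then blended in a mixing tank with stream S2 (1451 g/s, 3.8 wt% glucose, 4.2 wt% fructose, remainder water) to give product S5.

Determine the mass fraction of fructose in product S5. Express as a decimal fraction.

0.0583

Vapour removed = 0.614×0.665×1052 = 429.54 g/s; concentrate = 622.46 g/s.
fructose reaching the mixer = 59.964 (from concentrate) + 1451×0.042 = 120.91 g/s.
Product flow = 622.46 + 1451 = 2073.5 g/s; fructose fraction = 0.0583.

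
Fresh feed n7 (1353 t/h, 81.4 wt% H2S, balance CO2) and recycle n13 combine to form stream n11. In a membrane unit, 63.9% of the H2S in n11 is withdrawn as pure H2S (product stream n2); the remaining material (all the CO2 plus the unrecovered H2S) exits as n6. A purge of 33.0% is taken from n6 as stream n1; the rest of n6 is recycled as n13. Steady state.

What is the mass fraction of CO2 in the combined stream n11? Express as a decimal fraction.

CO2 enters only via n7 and leaves only via the purge: 1353×0.186 = 0.330×(CO2 in n6), and the membrane unit passes all CO2, so CO2 in n11 = CO2 in n6 = 762.6 t/h.
H2S in n11: m_A = 1353×0.814 + (1−0.330)·(1−0.639)·m_A, so m_A = 1101.3/0.7581 = 1452.7 t/h.
n11 = 1452.7 + 762.6 = 2215.3 t/h.
CO2 fraction in n11 = 762.6/2215.3 = 0.344.

0.344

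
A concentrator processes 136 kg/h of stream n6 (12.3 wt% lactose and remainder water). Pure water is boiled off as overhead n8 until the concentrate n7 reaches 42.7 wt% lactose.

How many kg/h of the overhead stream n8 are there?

lactose is conserved: 136×0.123 = 16.728 kg/h all reports to the concentrate.
Concentrate = 16.728/(target fraction) = 39.176 kg/h.
Overhead = 136 − 39.176 = 96.824 kg/h.

96.82 kg/h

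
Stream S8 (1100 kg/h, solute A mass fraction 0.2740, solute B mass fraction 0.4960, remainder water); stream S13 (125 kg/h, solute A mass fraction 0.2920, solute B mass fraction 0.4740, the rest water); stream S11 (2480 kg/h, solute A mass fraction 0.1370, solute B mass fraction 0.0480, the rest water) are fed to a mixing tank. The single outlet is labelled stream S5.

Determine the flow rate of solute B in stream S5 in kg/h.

solute B out = solute B in = 1100×0.496 + 125×0.474 + 2480×0.048 = 723.89 kg/h.

723.9 kg/h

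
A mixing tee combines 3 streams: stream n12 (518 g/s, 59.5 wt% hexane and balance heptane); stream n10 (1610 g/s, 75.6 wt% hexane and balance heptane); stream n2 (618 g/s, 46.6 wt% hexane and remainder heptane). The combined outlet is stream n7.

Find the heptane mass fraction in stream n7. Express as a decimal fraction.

0.3396

Total flow out = 518 + 1610 + 618 = 2746 g/s.
heptane in = 518×0.405 + 1610×0.244 + 618×0.534 = 932.64 g/s.
heptane mass fraction in n7 = 932.64/2746 = 0.3396.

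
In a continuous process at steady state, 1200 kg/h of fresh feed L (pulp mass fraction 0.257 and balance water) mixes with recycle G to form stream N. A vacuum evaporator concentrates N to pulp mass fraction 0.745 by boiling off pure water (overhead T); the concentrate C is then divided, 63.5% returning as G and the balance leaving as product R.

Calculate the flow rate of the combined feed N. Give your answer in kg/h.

1920 kg/h

Overall pulp balance (none leaves overhead): pulp in fresh feed = pulp in product, i.e. 1200×0.257 = (1−0.635)·C·0.745.
C = 308.4/(0.745×0.365) = 1134.1 kg/h.
Recycle G = 0.635×1134.1 = 720.18 kg/h.
Combined feed N = 1200 + 720.18 = 1920.2 kg/h.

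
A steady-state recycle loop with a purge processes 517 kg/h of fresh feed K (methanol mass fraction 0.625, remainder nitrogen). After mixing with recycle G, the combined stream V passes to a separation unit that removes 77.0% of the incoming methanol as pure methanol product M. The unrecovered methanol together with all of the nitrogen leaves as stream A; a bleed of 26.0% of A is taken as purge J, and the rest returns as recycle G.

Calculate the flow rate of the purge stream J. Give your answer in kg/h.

nitrogen enters only via K and leaves only via the purge: 517×0.375 = 0.260×(nitrogen in A), and the separation unit passes all nitrogen, so nitrogen in V = nitrogen in A = 745.67 kg/h.
methanol in V: m_A = 517×0.625 + (1−0.260)·(1−0.770)·m_A, so m_A = 323.12/0.8298 = 389.4 kg/h.
A = (1−0.770)×389.4 + 745.67 = 835.24 kg/h.
Purge J = 0.260×835.24 = 217.16 kg/h.

217.2 kg/h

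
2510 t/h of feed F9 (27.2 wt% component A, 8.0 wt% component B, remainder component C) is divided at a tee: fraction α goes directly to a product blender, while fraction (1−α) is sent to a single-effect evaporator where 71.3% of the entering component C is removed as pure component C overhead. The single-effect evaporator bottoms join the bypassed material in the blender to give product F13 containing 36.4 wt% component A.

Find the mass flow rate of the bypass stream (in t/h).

All 2510×0.272 = 682.72 t/h of component A reaches F13, so F13 = 682.72/0.364 = 1875.6 t/h and vapour = 634.4 t/h.
The evaporator receives (1−α)·2510 of feed at 0.648 component C and removes 0.713 of that component C:
0.713×0.648×(1−α)×2510 = 634.4
(1−α) = 634.4/1159.7 = 0.5470;  α = 0.4530.
Bypass flow = 0.4530×2510 = 1136.9 t/h.

1137 t/h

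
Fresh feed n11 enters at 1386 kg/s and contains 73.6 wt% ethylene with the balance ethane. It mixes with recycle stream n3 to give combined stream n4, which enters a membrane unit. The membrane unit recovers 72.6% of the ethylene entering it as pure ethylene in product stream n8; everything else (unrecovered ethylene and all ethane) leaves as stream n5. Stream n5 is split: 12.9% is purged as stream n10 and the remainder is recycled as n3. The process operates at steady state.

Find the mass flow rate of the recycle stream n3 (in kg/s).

ethane enters only via n11 and leaves only via the purge: 1386×0.264 = 0.129×(ethane in n5), and the membrane unit passes all ethane, so ethane in n4 = ethane in n5 = 2836.5 kg/s.
ethylene in n4: m_A = 1386×0.736 + (1−0.129)·(1−0.726)·m_A, so m_A = 1020.1/0.7613 = 1339.9 kg/s.
n5 = (1−0.726)×1339.9 + 2836.5 = 3203.6 kg/s.
Recycle n3 = (1−0.129)×3203.6 = 2790.3 kg/s.

2790 kg/s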